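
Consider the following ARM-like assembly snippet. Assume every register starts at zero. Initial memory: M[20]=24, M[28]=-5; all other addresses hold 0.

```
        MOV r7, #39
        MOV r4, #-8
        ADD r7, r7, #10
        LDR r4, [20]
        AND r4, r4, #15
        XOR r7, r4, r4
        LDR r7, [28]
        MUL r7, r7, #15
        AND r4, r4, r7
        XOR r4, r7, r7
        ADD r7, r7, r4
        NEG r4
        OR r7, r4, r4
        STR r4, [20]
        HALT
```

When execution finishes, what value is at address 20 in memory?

0

after MOV r7, #39: r7=39
after MOV r4, #-8: r4=-8
after ADD r7, r7, #10: r7=39+10=49
after LDR r4, [20]: r4=M[20]=24
after AND r4, r4, #15: r4=24&15=8
after XOR r7, r4, r4: r7=8^8=0
after LDR r7, [28]: r7=M[28]=-5
after MUL r7, r7, #15: r7=(-5)*15=-75
after AND r4, r4, r7: r4=8&(-75)=0
after XOR r4, r7, r7: r4=(-75)^(-75)=0
after ADD r7, r7, r4: r7=(-75)+0=-75
after NEG r4: r4=-(0)=0
after OR r7, r4, r4: r7=0|0=0
STR r4, [20] → M[20]=0
halt.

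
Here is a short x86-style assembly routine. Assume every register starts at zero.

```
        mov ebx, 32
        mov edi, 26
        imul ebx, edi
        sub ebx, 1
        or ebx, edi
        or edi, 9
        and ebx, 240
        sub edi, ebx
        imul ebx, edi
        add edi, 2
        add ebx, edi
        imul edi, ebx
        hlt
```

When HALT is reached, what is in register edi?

ebx=32
edi=26
ebx=32*26=832
ebx=832-1=831
ebx=831|26=831
edi=26|9=27
ebx=831&240=48
edi=27-48=-21
ebx=48*(-21)=-1008
edi=(-21)+2=-19
ebx=(-1008)+(-19)=-1027
edi=(-19)*(-1027)=19513
halt.

19513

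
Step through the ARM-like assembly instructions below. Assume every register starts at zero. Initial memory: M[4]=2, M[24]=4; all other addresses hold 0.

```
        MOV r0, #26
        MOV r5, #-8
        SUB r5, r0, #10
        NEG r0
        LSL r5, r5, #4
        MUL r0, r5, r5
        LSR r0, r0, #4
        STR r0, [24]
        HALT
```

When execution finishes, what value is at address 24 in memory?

4096

r0=26
r5=-8
r5=26-10=16
r0=-(26)=-26
r5=16<<4=256
r0=256*256=65536
r0=65536>>4=4096
STR r0, [24] → M[24]=4096
halt.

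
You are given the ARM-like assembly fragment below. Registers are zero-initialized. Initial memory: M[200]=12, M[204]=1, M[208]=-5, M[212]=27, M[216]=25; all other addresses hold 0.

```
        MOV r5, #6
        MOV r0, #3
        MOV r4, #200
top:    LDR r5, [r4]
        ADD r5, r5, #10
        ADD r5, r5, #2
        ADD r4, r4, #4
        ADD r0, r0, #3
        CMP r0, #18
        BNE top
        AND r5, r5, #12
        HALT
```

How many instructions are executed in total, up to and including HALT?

40

r5=6
r0=3
r4=200
r5=M[200]=12
r5=12+10=22
r5=22+2=24
r4=200+4=204
r0=3+3=6
CMP r0, #18  (cmp 6,18)
BNE top: taken
r5=M[204]=1
r5=1+10=11
r5=11+2=13
r4=204+4=208
r0=6+3=9
CMP r0, #18  (cmp 9,18)
BNE top: taken
r5=M[208]=-5
r5=(-5)+10=5
r5=5+2=7
r4=208+4=212
r0=9+3=12
CMP r0, #18  (cmp 12,18)
BNE top: taken
r5=M[212]=27
r5=27+10=37
r5=37+2=39
r4=212+4=216
r0=12+3=15
CMP r0, #18  (cmp 15,18)
BNE top: taken
r5=M[216]=25
r5=25+10=35
r5=35+2=37
r4=216+4=220
r0=15+3=18
CMP r0, #18  (cmp 18,18)
BNE top: not taken
r5=37&12=4
halt.
Total executed instructions: 40.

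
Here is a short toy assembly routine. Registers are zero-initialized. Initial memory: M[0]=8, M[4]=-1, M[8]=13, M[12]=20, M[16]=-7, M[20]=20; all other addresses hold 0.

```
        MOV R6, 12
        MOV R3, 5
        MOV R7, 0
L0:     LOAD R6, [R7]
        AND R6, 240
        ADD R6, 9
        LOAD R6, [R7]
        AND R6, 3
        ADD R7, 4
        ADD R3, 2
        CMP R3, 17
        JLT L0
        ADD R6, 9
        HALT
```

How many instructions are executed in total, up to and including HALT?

59

MOV R6, 12 → R6=12
MOV R3, 5 → R3=5
MOV R7, 0 → R7=0
LOAD R6, [R7] → R6=M[0]=8
AND R6, 240 → R6=8&240=0
ADD R6, 9 → R6=0+9=9
LOAD R6, [R7] → R6=M[0]=8
AND R6, 3 → R6=8&3=0
ADD R7, 4 → R7=0+4=4
ADD R3, 2 → R3=5+2=7
CMP R3, 17  (cmp 7,17)
JLT L0: taken
LOAD R6, [R7] → R6=M[4]=-1
AND R6, 240 → R6=(-1)&240=240
ADD R6, 9 → R6=240+9=249
LOAD R6, [R7] → R6=M[4]=-1
AND R6, 3 → R6=(-1)&3=3
ADD R7, 4 → R7=4+4=8
ADD R3, 2 → R3=7+2=9
CMP R3, 17  (cmp 9,17)
JLT L0: taken
LOAD R6, [R7] → R6=M[8]=13
AND R6, 240 → R6=13&240=0
ADD R6, 9 → R6=0+9=9
LOAD R6, [R7] → R6=M[8]=13
AND R6, 3 → R6=13&3=1
ADD R7, 4 → R7=8+4=12
ADD R3, 2 → R3=9+2=11
CMP R3, 17  (cmp 11,17)
JLT L0: taken
LOAD R6, [R7] → R6=M[12]=20
AND R6, 240 → R6=20&240=16
ADD R6, 9 → R6=16+9=25
LOAD R6, [R7] → R6=M[12]=20
AND R6, 3 → R6=20&3=0
ADD R7, 4 → R7=12+4=16
ADD R3, 2 → R3=11+2=13
CMP R3, 17  (cmp 13,17)
JLT L0: taken
LOAD R6, [R7] → R6=M[16]=-7
AND R6, 240 → R6=(-7)&240=240
ADD R6, 9 → R6=240+9=249
LOAD R6, [R7] → R6=M[16]=-7
AND R6, 3 → R6=(-7)&3=1
ADD R7, 4 → R7=16+4=20
ADD R3, 2 → R3=13+2=15
CMP R3, 17  (cmp 15,17)
JLT L0: taken
LOAD R6, [R7] → R6=M[20]=20
AND R6, 240 → R6=20&240=16
ADD R6, 9 → R6=16+9=25
LOAD R6, [R7] → R6=M[20]=20
AND R6, 3 → R6=20&3=0
ADD R7, 4 → R7=20+4=24
ADD R3, 2 → R3=15+2=17
CMP R3, 17  (cmp 17,17)
JLT L0: not taken
ADD R6, 9 → R6=0+9=9
halt.
Total executed instructions: 59.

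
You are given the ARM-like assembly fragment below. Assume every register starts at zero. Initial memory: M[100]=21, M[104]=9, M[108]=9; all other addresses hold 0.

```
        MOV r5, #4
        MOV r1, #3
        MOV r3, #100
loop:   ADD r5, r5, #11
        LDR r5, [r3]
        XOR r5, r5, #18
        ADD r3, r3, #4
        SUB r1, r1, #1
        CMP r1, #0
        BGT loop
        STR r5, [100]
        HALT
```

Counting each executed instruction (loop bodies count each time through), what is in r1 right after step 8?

2

after MOV r5, #4: r5=4
after MOV r1, #3: r1=3
after MOV r3, #100: r3=100
after ADD r5, r5, #11: r5=4+11=15
after LDR r5, [r3]: r5=M[100]=21
after XOR r5, r5, #18: r5=21^18=7
after ADD r3, r3, #4: r3=100+4=104
after SUB r1, r1, #1: r1=3-1=2
After step 8: r1 = 2.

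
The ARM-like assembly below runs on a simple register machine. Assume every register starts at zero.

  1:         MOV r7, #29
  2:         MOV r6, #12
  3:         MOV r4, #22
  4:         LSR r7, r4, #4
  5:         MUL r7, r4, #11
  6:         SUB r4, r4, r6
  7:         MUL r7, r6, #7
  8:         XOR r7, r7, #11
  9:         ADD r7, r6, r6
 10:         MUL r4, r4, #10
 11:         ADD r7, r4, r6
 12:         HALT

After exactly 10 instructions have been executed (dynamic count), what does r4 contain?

r7=29
r6=12
r4=22
r7=22>>4=1
r7=22*11=242
r4=22-12=10
r7=12*7=84
r7=84^11=95
r7=12+12=24
r4=10*10=100
After step 10: r4 = 100.

100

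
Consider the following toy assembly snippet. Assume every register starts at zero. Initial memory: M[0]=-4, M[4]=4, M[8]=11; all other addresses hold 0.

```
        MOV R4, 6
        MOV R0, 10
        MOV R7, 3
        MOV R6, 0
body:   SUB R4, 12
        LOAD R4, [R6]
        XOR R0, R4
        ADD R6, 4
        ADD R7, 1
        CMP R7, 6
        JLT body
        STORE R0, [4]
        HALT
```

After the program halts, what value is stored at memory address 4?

after MOV R4, 6: R4=6
after MOV R0, 10: R0=10
after MOV R7, 3: R7=3
after MOV R6, 0: R6=0
after SUB R4, 12: R4=6-12=-6
after LOAD R4, [R6]: R4=M[0]=-4
after XOR R0, R4: R0=10^(-4)=-10
after ADD R6, 4: R6=0+4=4
after ADD R7, 1: R7=3+1=4
CMP R7, 6  (cmp 4,6)
JLT body: taken
after SUB R4, 12: R4=(-4)-12=-16
after LOAD R4, [R6]: R4=M[4]=4
after XOR R0, R4: R0=(-10)^4=-14
after ADD R6, 4: R6=4+4=8
after ADD R7, 1: R7=4+1=5
CMP R7, 6  (cmp 5,6)
JLT body: taken
after SUB R4, 12: R4=4-12=-8
after LOAD R4, [R6]: R4=M[8]=11
after XOR R0, R4: R0=(-14)^11=-7
after ADD R6, 4: R6=8+4=12
after ADD R7, 1: R7=5+1=6
CMP R7, 6  (cmp 6,6)
JLT body: not taken
STORE R0, [4] → M[4]=-7
halt.

-7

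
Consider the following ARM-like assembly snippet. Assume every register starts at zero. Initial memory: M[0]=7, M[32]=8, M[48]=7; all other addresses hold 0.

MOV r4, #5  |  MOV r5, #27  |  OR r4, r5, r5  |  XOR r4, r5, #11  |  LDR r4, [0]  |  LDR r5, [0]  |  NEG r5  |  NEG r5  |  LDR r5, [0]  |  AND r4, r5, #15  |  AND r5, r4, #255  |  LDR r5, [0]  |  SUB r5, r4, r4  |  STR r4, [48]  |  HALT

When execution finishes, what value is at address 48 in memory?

r4=5
r5=27
r4=27|27=27
r4=27^11=16
r4=M[0]=7
r5=M[0]=7
r5=-(7)=-7
r5=-(-7)=7
r5=M[0]=7
r4=7&15=7
r5=7&255=7
r5=M[0]=7
r5=7-7=0
STR r4, [48] → M[48]=7
halt.

7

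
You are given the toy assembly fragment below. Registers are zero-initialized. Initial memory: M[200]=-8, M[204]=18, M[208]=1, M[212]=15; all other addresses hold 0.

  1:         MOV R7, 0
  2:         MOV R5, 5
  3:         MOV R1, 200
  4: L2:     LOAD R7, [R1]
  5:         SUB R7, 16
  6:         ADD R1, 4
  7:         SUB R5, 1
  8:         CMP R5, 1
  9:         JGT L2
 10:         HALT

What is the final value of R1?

216

MOV R7, 0 → R7=0
MOV R5, 5 → R5=5
MOV R1, 200 → R1=200
LOAD R7, [R1] → R7=M[200]=-8
SUB R7, 16 → R7=(-8)-16=-24
ADD R1, 4 → R1=200+4=204
SUB R5, 1 → R5=5-1=4
CMP R5, 1  (cmp 4,1)
JGT L2: taken
LOAD R7, [R1] → R7=M[204]=18
SUB R7, 16 → R7=18-16=2
ADD R1, 4 → R1=204+4=208
SUB R5, 1 → R5=4-1=3
CMP R5, 1  (cmp 3,1)
JGT L2: taken
LOAD R7, [R1] → R7=M[208]=1
SUB R7, 16 → R7=1-16=-15
ADD R1, 4 → R1=208+4=212
SUB R5, 1 → R5=3-1=2
CMP R5, 1  (cmp 2,1)
JGT L2: taken
LOAD R7, [R1] → R7=M[212]=15
SUB R7, 16 → R7=15-16=-1
ADD R1, 4 → R1=212+4=216
SUB R5, 1 → R5=2-1=1
CMP R5, 1  (cmp 1,1)
JGT L2: not taken
halt.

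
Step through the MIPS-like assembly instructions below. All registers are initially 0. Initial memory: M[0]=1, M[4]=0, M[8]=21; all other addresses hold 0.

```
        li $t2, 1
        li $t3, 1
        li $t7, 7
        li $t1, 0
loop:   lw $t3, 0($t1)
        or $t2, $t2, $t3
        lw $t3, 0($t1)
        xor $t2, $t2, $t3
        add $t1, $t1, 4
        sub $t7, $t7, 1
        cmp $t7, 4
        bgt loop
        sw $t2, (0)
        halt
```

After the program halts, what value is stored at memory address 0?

$t2=1
$t3=1
$t7=7
$t1=0
$t3=M[0]=1
$t2=1|1=1
$t3=M[0]=1
$t2=1^1=0
$t1=0+4=4
$t7=7-1=6
cmp $t7, 4  (cmp 6,4)
bgt loop: taken
$t3=M[4]=0
$t2=0|0=0
$t3=M[4]=0
$t2=0^0=0
$t1=4+4=8
$t7=6-1=5
cmp $t7, 4  (cmp 5,4)
bgt loop: taken
$t3=M[8]=21
$t2=0|21=21
$t3=M[8]=21
$t2=21^21=0
$t1=8+4=12
$t7=5-1=4
cmp $t7, 4  (cmp 4,4)
bgt loop: not taken
sw $t2, (0) → M[0]=0
halt.

0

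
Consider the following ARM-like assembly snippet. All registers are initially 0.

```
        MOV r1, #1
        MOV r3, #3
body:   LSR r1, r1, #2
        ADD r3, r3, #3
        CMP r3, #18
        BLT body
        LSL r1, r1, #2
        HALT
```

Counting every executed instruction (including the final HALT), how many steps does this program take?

r1=1
r3=3
r1=1>>2=0
r3=3+3=6
CMP r3, #18  (cmp 6,18)
BLT body: taken
r1=0>>2=0
r3=6+3=9
CMP r3, #18  (cmp 9,18)
BLT body: taken
r1=0>>2=0
r3=9+3=12
CMP r3, #18  (cmp 12,18)
BLT body: taken
r1=0>>2=0
r3=12+3=15
CMP r3, #18  (cmp 15,18)
BLT body: taken
r1=0>>2=0
r3=15+3=18
CMP r3, #18  (cmp 18,18)
BLT body: not taken
r1=0<<2=0
halt.
Total executed instructions: 24.

24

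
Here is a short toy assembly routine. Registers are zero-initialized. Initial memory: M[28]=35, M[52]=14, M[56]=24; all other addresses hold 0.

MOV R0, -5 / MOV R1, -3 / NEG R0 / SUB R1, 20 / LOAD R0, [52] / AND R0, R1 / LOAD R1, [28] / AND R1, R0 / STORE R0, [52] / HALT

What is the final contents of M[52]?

8

MOV R0, -5 → R0=-5
MOV R1, -3 → R1=-3
NEG R0 → R0=-(-5)=5
SUB R1, 20 → R1=(-3)-20=-23
LOAD R0, [52] → R0=M[52]=14
AND R0, R1 → R0=14&(-23)=8
LOAD R1, [28] → R1=M[28]=35
AND R1, R0 → R1=35&8=0
STORE R0, [52] → M[52]=8
halt.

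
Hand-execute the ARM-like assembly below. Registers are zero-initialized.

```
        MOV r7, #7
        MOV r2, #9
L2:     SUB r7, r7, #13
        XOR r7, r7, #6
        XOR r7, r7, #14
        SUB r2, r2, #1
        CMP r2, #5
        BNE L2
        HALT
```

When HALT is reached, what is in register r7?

after MOV r7, #7: r7=7
after MOV r2, #9: r2=9
after SUB r7, r7, #13: r7=7-13=-6
after XOR r7, r7, #6: r7=(-6)^6=-4
after XOR r7, r7, #14: r7=(-4)^14=-14
after SUB r2, r2, #1: r2=9-1=8
CMP r2, #5  (cmp 8,5)
BNE L2: taken
after SUB r7, r7, #13: r7=(-14)-13=-27
after XOR r7, r7, #6: r7=(-27)^6=-29
after XOR r7, r7, #14: r7=(-29)^14=-19
after SUB r2, r2, #1: r2=8-1=7
CMP r2, #5  (cmp 7,5)
BNE L2: taken
after SUB r7, r7, #13: r7=(-19)-13=-32
after XOR r7, r7, #6: r7=(-32)^6=-26
after XOR r7, r7, #14: r7=(-26)^14=-24
after SUB r2, r2, #1: r2=7-1=6
CMP r2, #5  (cmp 6,5)
BNE L2: taken
after SUB r7, r7, #13: r7=(-24)-13=-37
after XOR r7, r7, #6: r7=(-37)^6=-35
after XOR r7, r7, #14: r7=(-35)^14=-45
after SUB r2, r2, #1: r2=6-1=5
CMP r2, #5  (cmp 5,5)
BNE L2: not taken
halt.

-45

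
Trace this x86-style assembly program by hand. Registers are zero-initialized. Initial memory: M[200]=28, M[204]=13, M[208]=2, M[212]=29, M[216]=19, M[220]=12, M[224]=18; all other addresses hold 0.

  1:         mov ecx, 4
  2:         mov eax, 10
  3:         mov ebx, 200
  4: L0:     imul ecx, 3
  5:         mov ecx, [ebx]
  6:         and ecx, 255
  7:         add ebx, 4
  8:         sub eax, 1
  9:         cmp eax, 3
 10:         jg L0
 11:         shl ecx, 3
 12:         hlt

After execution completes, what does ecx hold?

144

mov ecx, 4 → ecx=4
mov eax, 10 → eax=10
mov ebx, 200 → ebx=200
imul ecx, 3 → ecx=4*3=12
mov ecx, [ebx] → ecx=M[200]=28
and ecx, 255 → ecx=28&255=28
add ebx, 4 → ebx=200+4=204
sub eax, 1 → eax=10-1=9
cmp eax, 3  (cmp 9,3)
jg L0: taken
imul ecx, 3 → ecx=28*3=84
mov ecx, [ebx] → ecx=M[204]=13
and ecx, 255 → ecx=13&255=13
add ebx, 4 → ebx=204+4=208
sub eax, 1 → eax=9-1=8
cmp eax, 3  (cmp 8,3)
jg L0: taken
imul ecx, 3 → ecx=13*3=39
mov ecx, [ebx] → ecx=M[208]=2
and ecx, 255 → ecx=2&255=2
add ebx, 4 → ebx=208+4=212
sub eax, 1 → eax=8-1=7
cmp eax, 3  (cmp 7,3)
jg L0: taken
imul ecx, 3 → ecx=2*3=6
mov ecx, [ebx] → ecx=M[212]=29
and ecx, 255 → ecx=29&255=29
add ebx, 4 → ebx=212+4=216
sub eax, 1 → eax=7-1=6
cmp eax, 3  (cmp 6,3)
jg L0: taken
imul ecx, 3 → ecx=29*3=87
mov ecx, [ebx] → ecx=M[216]=19
and ecx, 255 → ecx=19&255=19
add ebx, 4 → ebx=216+4=220
sub eax, 1 → eax=6-1=5
cmp eax, 3  (cmp 5,3)
jg L0: taken
imul ecx, 3 → ecx=19*3=57
mov ecx, [ebx] → ecx=M[220]=12
and ecx, 255 → ecx=12&255=12
add ebx, 4 → ebx=220+4=224
sub eax, 1 → eax=5-1=4
cmp eax, 3  (cmp 4,3)
jg L0: taken
imul ecx, 3 → ecx=12*3=36
mov ecx, [ebx] → ecx=M[224]=18
and ecx, 255 → ecx=18&255=18
add ebx, 4 → ebx=224+4=228
sub eax, 1 → eax=4-1=3
cmp eax, 3  (cmp 3,3)
jg L0: not taken
shl ecx, 3 → ecx=18<<3=144
halt.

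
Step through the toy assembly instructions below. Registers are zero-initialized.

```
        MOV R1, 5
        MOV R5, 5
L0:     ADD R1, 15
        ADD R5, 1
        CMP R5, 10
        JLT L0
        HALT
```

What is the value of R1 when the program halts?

80

after MOV R1, 5: R1=5
after MOV R5, 5: R5=5
after ADD R1, 15: R1=5+15=20
after ADD R5, 1: R5=5+1=6
CMP R5, 10  (cmp 6,10)
JLT L0: taken
after ADD R1, 15: R1=20+15=35
after ADD R5, 1: R5=6+1=7
CMP R5, 10  (cmp 7,10)
JLT L0: taken
after ADD R1, 15: R1=35+15=50
after ADD R5, 1: R5=7+1=8
CMP R5, 10  (cmp 8,10)
JLT L0: taken
after ADD R1, 15: R1=50+15=65
after ADD R5, 1: R5=8+1=9
CMP R5, 10  (cmp 9,10)
JLT L0: taken
after ADD R1, 15: R1=65+15=80
after ADD R5, 1: R5=9+1=10
CMP R5, 10  (cmp 10,10)
JLT L0: not taken
halt.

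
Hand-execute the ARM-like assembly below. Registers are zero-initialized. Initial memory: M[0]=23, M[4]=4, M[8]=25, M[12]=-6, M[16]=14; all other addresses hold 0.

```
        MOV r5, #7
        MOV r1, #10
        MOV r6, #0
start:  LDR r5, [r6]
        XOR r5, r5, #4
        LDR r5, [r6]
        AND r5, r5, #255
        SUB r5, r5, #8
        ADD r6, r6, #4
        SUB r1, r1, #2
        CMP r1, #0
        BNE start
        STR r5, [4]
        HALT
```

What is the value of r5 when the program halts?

r5=7
r1=10
r6=0
r5=M[0]=23
r5=23^4=19
r5=M[0]=23
r5=23&255=23
r5=23-8=15
r6=0+4=4
r1=10-2=8
CMP r1, #0  (cmp 8,0)
BNE start: taken
r5=M[4]=4
r5=4^4=0
r5=M[4]=4
r5=4&255=4
r5=4-8=-4
r6=4+4=8
r1=8-2=6
CMP r1, #0  (cmp 6,0)
BNE start: taken
r5=M[8]=25
r5=25^4=29
r5=M[8]=25
r5=25&255=25
r5=25-8=17
r6=8+4=12
r1=6-2=4
CMP r1, #0  (cmp 4,0)
BNE start: taken
r5=M[12]=-6
r5=(-6)^4=-2
r5=M[12]=-6
r5=(-6)&255=250
r5=250-8=242
r6=12+4=16
r1=4-2=2
CMP r1, #0  (cmp 2,0)
BNE start: taken
r5=M[16]=14
r5=14^4=10
r5=M[16]=14
r5=14&255=14
r5=14-8=6
r6=16+4=20
r1=2-2=0
CMP r1, #0  (cmp 0,0)
BNE start: not taken
STR r5, [4] → M[4]=6
halt.

6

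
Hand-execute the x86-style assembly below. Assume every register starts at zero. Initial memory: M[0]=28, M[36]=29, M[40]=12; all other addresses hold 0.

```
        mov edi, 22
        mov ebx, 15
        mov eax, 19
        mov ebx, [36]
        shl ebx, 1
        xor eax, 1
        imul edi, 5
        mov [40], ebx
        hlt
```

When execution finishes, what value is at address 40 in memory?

mov edi, 22 → edi=22
mov ebx, 15 → ebx=15
mov eax, 19 → eax=19
mov ebx, [36] → ebx=M[36]=29
shl ebx, 1 → ebx=29<<1=58
xor eax, 1 → eax=19^1=18
imul edi, 5 → edi=22*5=110
mov [40], ebx → M[40]=58
halt.

58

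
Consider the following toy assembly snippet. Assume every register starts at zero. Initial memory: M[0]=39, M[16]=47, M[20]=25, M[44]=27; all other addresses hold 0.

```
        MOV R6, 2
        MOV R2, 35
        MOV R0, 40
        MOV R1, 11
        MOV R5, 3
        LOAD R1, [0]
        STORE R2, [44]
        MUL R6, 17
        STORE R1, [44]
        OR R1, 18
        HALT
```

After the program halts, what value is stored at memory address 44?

after MOV R6, 2: R6=2
after MOV R2, 35: R2=35
after MOV R0, 40: R0=40
after MOV R1, 11: R1=11
after MOV R5, 3: R5=3
after LOAD R1, [0]: R1=M[0]=39
STORE R2, [44] → M[44]=35
after MUL R6, 17: R6=2*17=34
STORE R1, [44] → M[44]=39
after OR R1, 18: R1=39|18=55
halt.

39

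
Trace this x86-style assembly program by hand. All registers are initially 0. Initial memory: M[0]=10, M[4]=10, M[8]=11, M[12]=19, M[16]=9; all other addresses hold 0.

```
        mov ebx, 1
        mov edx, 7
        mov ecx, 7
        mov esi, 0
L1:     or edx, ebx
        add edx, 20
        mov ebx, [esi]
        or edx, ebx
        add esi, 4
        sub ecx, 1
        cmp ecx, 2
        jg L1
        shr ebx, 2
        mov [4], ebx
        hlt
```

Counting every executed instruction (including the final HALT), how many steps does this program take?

after mov ebx, 1: ebx=1
after mov edx, 7: edx=7
after mov ecx, 7: ecx=7
after mov esi, 0: esi=0
after or edx, ebx: edx=7|1=7
after add edx, 20: edx=7+20=27
after mov ebx, [esi]: ebx=M[0]=10
after or edx, ebx: edx=27|10=27
after add esi, 4: esi=0+4=4
after sub ecx, 1: ecx=7-1=6
cmp ecx, 2  (cmp 6,2)
jg L1: taken
after or edx, ebx: edx=27|10=27
after add edx, 20: edx=27+20=47
after mov ebx, [esi]: ebx=M[4]=10
after or edx, ebx: edx=47|10=47
after add esi, 4: esi=4+4=8
after sub ecx, 1: ecx=6-1=5
cmp ecx, 2  (cmp 5,2)
jg L1: taken
after or edx, ebx: edx=47|10=47
after add edx, 20: edx=47+20=67
after mov ebx, [esi]: ebx=M[8]=11
after or edx, ebx: edx=67|11=75
after add esi, 4: esi=8+4=12
after sub ecx, 1: ecx=5-1=4
cmp ecx, 2  (cmp 4,2)
jg L1: taken
after or edx, ebx: edx=75|11=75
after add edx, 20: edx=75+20=95
after mov ebx, [esi]: ebx=M[12]=19
after or edx, ebx: edx=95|19=95
after add esi, 4: esi=12+4=16
after sub ecx, 1: ecx=4-1=3
cmp ecx, 2  (cmp 3,2)
jg L1: taken
after or edx, ebx: edx=95|19=95
after add edx, 20: edx=95+20=115
after mov ebx, [esi]: ebx=M[16]=9
after or edx, ebx: edx=115|9=123
after add esi, 4: esi=16+4=20
after sub ecx, 1: ecx=3-1=2
cmp ecx, 2  (cmp 2,2)
jg L1: not taken
after shr ebx, 2: ebx=9>>2=2
mov [4], ebx → M[4]=2
halt.
Total executed instructions: 47.

47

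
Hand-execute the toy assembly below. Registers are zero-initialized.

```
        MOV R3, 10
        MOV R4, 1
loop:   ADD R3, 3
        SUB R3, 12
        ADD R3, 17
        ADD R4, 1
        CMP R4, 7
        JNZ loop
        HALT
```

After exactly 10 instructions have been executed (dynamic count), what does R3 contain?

9

R3=10
R4=1
R3=10+3=13
R3=13-12=1
R3=1+17=18
R4=1+1=2
CMP R4, 7  (cmp 2,7)
JNZ loop: taken
R3=18+3=21
R3=21-12=9
After step 10: R3 = 9.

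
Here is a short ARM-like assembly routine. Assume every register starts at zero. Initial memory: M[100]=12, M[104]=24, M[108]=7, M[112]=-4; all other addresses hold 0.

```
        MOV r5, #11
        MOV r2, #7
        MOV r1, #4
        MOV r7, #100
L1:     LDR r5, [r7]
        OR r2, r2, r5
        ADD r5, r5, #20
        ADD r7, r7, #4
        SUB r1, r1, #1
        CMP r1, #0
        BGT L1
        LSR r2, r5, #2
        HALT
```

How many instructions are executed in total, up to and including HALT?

34

after MOV r5, #11: r5=11
after MOV r2, #7: r2=7
after MOV r1, #4: r1=4
after MOV r7, #100: r7=100
after LDR r5, [r7]: r5=M[100]=12
after OR r2, r2, r5: r2=7|12=15
after ADD r5, r5, #20: r5=12+20=32
after ADD r7, r7, #4: r7=100+4=104
after SUB r1, r1, #1: r1=4-1=3
CMP r1, #0  (cmp 3,0)
BGT L1: taken
after LDR r5, [r7]: r5=M[104]=24
after OR r2, r2, r5: r2=15|24=31
after ADD r5, r5, #20: r5=24+20=44
after ADD r7, r7, #4: r7=104+4=108
after SUB r1, r1, #1: r1=3-1=2
CMP r1, #0  (cmp 2,0)
BGT L1: taken
after LDR r5, [r7]: r5=M[108]=7
after OR r2, r2, r5: r2=31|7=31
after ADD r5, r5, #20: r5=7+20=27
after ADD r7, r7, #4: r7=108+4=112
after SUB r1, r1, #1: r1=2-1=1
CMP r1, #0  (cmp 1,0)
BGT L1: taken
after LDR r5, [r7]: r5=M[112]=-4
after OR r2, r2, r5: r2=31|(-4)=-1
after ADD r5, r5, #20: r5=(-4)+20=16
after ADD r7, r7, #4: r7=112+4=116
after SUB r1, r1, #1: r1=1-1=0
CMP r1, #0  (cmp 0,0)
BGT L1: not taken
after LSR r2, r5, #2: r2=16>>2=4
halt.
Total executed instructions: 34.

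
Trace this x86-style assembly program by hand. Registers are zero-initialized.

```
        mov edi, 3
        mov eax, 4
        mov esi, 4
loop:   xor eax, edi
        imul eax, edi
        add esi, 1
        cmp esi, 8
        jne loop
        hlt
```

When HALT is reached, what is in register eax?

after mov edi, 3: edi=3
after mov eax, 4: eax=4
after mov esi, 4: esi=4
after xor eax, edi: eax=4^3=7
after imul eax, edi: eax=7*3=21
after add esi, 1: esi=4+1=5
cmp esi, 8  (cmp 5,8)
jne loop: taken
after xor eax, edi: eax=21^3=22
after imul eax, edi: eax=22*3=66
after add esi, 1: esi=5+1=6
cmp esi, 8  (cmp 6,8)
jne loop: taken
after xor eax, edi: eax=66^3=65
after imul eax, edi: eax=65*3=195
after add esi, 1: esi=6+1=7
cmp esi, 8  (cmp 7,8)
jne loop: taken
after xor eax, edi: eax=195^3=192
after imul eax, edi: eax=192*3=576
after add esi, 1: esi=7+1=8
cmp esi, 8  (cmp 8,8)
jne loop: not taken
halt.

576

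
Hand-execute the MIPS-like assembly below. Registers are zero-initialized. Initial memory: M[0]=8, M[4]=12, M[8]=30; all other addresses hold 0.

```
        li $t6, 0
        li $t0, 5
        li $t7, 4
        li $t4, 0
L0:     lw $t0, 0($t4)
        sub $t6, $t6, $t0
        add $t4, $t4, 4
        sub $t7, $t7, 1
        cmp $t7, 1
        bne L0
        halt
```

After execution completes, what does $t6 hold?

-50

$t6=0
$t0=5
$t7=4
$t4=0
$t0=M[0]=8
$t6=0-8=-8
$t4=0+4=4
$t7=4-1=3
cmp $t7, 1  (cmp 3,1)
bne L0: taken
$t0=M[4]=12
$t6=(-8)-12=-20
$t4=4+4=8
$t7=3-1=2
cmp $t7, 1  (cmp 2,1)
bne L0: taken
$t0=M[8]=30
$t6=(-20)-30=-50
$t4=8+4=12
$t7=2-1=1
cmp $t7, 1  (cmp 1,1)
bne L0: not taken
halt.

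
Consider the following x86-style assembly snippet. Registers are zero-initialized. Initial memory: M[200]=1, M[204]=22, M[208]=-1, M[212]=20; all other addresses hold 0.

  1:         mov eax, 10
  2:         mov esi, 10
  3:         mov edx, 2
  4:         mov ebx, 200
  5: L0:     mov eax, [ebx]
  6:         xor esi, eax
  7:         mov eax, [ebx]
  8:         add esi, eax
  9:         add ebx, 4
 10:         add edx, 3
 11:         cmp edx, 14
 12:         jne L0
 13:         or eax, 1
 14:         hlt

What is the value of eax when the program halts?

after mov eax, 10: eax=10
after mov esi, 10: esi=10
after mov edx, 2: edx=2
after mov ebx, 200: ebx=200
after mov eax, [ebx]: eax=M[200]=1
after xor esi, eax: esi=10^1=11
after mov eax, [ebx]: eax=M[200]=1
after add esi, eax: esi=11+1=12
after add ebx, 4: ebx=200+4=204
after add edx, 3: edx=2+3=5
cmp edx, 14  (cmp 5,14)
jne L0: taken
after mov eax, [ebx]: eax=M[204]=22
after xor esi, eax: esi=12^22=26
after mov eax, [ebx]: eax=M[204]=22
after add esi, eax: esi=26+22=48
after add ebx, 4: ebx=204+4=208
after add edx, 3: edx=5+3=8
cmp edx, 14  (cmp 8,14)
jne L0: taken
after mov eax, [ebx]: eax=M[208]=-1
after xor esi, eax: esi=48^(-1)=-49
after mov eax, [ebx]: eax=M[208]=-1
after add esi, eax: esi=(-49)+(-1)=-50
after add ebx, 4: ebx=208+4=212
after add edx, 3: edx=8+3=11
cmp edx, 14  (cmp 11,14)
jne L0: taken
after mov eax, [ebx]: eax=M[212]=20
after xor esi, eax: esi=(-50)^20=-38
after mov eax, [ebx]: eax=M[212]=20
after add esi, eax: esi=(-38)+20=-18
after add ebx, 4: ebx=212+4=216
after add edx, 3: edx=11+3=14
cmp edx, 14  (cmp 14,14)
jne L0: not taken
after or eax, 1: eax=20|1=21
halt.

21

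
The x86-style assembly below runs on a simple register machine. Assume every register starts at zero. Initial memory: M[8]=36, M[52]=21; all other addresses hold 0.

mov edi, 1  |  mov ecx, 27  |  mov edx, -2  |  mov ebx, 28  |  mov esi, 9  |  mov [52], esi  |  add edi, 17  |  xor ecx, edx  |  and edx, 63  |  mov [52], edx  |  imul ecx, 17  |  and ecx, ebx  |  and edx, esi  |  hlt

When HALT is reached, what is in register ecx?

mov edi, 1 → edi=1
mov ecx, 27 → ecx=27
mov edx, -2 → edx=-2
mov ebx, 28 → ebx=28
mov esi, 9 → esi=9
mov [52], esi → M[52]=9
add edi, 17 → edi=1+17=18
xor ecx, edx → ecx=27^(-2)=-27
and edx, 63 → edx=(-2)&63=62
mov [52], edx → M[52]=62
imul ecx, 17 → ecx=(-27)*17=-459
and ecx, ebx → ecx=(-459)&28=20
and edx, esi → edx=62&9=8
halt.

20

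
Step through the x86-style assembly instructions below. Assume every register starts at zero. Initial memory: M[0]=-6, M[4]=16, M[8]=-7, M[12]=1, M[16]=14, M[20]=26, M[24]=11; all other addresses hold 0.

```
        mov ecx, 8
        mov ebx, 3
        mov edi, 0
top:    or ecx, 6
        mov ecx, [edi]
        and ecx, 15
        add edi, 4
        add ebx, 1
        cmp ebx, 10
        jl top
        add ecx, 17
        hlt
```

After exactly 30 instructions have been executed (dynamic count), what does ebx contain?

7

ecx=8
ebx=3
edi=0
ecx=8|6=14
ecx=M[0]=-6
ecx=(-6)&15=10
edi=0+4=4
ebx=3+1=4
cmp ebx, 10  (cmp 4,10)
jl top: taken
ecx=10|6=14
ecx=M[4]=16
ecx=16&15=0
edi=4+4=8
ebx=4+1=5
cmp ebx, 10  (cmp 5,10)
jl top: taken
ecx=0|6=6
ecx=M[8]=-7
ecx=(-7)&15=9
edi=8+4=12
ebx=5+1=6
cmp ebx, 10  (cmp 6,10)
jl top: taken
ecx=9|6=15
ecx=M[12]=1
ecx=1&15=1
edi=12+4=16
ebx=6+1=7
cmp ebx, 10  (cmp 7,10)
After step 30: ebx = 7.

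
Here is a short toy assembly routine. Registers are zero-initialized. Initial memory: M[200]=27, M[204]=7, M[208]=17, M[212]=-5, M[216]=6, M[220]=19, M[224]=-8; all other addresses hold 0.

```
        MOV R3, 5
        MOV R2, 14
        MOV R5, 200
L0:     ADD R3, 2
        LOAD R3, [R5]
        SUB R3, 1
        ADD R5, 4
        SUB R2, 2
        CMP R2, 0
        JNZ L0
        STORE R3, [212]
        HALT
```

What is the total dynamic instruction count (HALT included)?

MOV R3, 5 → R3=5
MOV R2, 14 → R2=14
MOV R5, 200 → R5=200
ADD R3, 2 → R3=5+2=7
LOAD R3, [R5] → R3=M[200]=27
SUB R3, 1 → R3=27-1=26
ADD R5, 4 → R5=200+4=204
SUB R2, 2 → R2=14-2=12
CMP R2, 0  (cmp 12,0)
JNZ L0: taken
ADD R3, 2 → R3=26+2=28
LOAD R3, [R5] → R3=M[204]=7
SUB R3, 1 → R3=7-1=6
ADD R5, 4 → R5=204+4=208
SUB R2, 2 → R2=12-2=10
CMP R2, 0  (cmp 10,0)
JNZ L0: taken
ADD R3, 2 → R3=6+2=8
LOAD R3, [R5] → R3=M[208]=17
SUB R3, 1 → R3=17-1=16
ADD R5, 4 → R5=208+4=212
SUB R2, 2 → R2=10-2=8
CMP R2, 0  (cmp 8,0)
JNZ L0: taken
ADD R3, 2 → R3=16+2=18
LOAD R3, [R5] → R3=M[212]=-5
SUB R3, 1 → R3=(-5)-1=-6
ADD R5, 4 → R5=212+4=216
SUB R2, 2 → R2=8-2=6
CMP R2, 0  (cmp 6,0)
JNZ L0: taken
ADD R3, 2 → R3=(-6)+2=-4
LOAD R3, [R5] → R3=M[216]=6
SUB R3, 1 → R3=6-1=5
ADD R5, 4 → R5=216+4=220
SUB R2, 2 → R2=6-2=4
CMP R2, 0  (cmp 4,0)
JNZ L0: taken
ADD R3, 2 → R3=5+2=7
LOAD R3, [R5] → R3=M[220]=19
SUB R3, 1 → R3=19-1=18
ADD R5, 4 → R5=220+4=224
SUB R2, 2 → R2=4-2=2
CMP R2, 0  (cmp 2,0)
JNZ L0: taken
ADD R3, 2 → R3=18+2=20
LOAD R3, [R5] → R3=M[224]=-8
SUB R3, 1 → R3=(-8)-1=-9
ADD R5, 4 → R5=224+4=228
SUB R2, 2 → R2=2-2=0
CMP R2, 0  (cmp 0,0)
JNZ L0: not taken
STORE R3, [212] → M[212]=-9
halt.
Total executed instructions: 54.

54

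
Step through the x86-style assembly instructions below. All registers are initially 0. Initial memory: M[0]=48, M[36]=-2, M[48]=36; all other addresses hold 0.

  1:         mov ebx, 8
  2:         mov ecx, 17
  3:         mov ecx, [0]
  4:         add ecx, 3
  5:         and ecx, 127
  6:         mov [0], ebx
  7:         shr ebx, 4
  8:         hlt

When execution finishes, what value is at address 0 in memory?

8

ebx=8
ecx=17
ecx=M[0]=48
ecx=48+3=51
ecx=51&127=51
mov [0], ebx → M[0]=8
ebx=8>>4=0
halt.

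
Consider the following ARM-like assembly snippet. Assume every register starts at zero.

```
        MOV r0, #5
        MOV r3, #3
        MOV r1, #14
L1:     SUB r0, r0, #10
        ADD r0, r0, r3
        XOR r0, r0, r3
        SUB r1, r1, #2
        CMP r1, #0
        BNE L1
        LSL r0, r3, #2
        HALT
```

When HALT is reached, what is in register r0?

r0=5
r3=3
r1=14
r0=5-10=-5
r0=(-5)+3=-2
r0=(-2)^3=-3
r1=14-2=12
CMP r1, #0  (cmp 12,0)
BNE L1: taken
r0=(-3)-10=-13
r0=(-13)+3=-10
r0=(-10)^3=-11
r1=12-2=10
CMP r1, #0  (cmp 10,0)
BNE L1: taken
r0=(-11)-10=-21
r0=(-21)+3=-18
r0=(-18)^3=-19
r1=10-2=8
CMP r1, #0  (cmp 8,0)
BNE L1: taken
r0=(-19)-10=-29
r0=(-29)+3=-26
r0=(-26)^3=-27
r1=8-2=6
CMP r1, #0  (cmp 6,0)
BNE L1: taken
r0=(-27)-10=-37
r0=(-37)+3=-34
r0=(-34)^3=-35
r1=6-2=4
CMP r1, #0  (cmp 4,0)
BNE L1: taken
r0=(-35)-10=-45
r0=(-45)+3=-42
r0=(-42)^3=-43
r1=4-2=2
CMP r1, #0  (cmp 2,0)
BNE L1: taken
r0=(-43)-10=-53
r0=(-53)+3=-50
r0=(-50)^3=-51
r1=2-2=0
CMP r1, #0  (cmp 0,0)
BNE L1: not taken
r0=3<<2=12
halt.

12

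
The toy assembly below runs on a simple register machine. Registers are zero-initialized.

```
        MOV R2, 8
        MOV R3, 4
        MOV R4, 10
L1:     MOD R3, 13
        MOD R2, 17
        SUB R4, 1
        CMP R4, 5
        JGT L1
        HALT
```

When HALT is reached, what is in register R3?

4

MOV R2, 8 → R2=8
MOV R3, 4 → R3=4
MOV R4, 10 → R4=10
MOD R3, 13 → R3=4%13=4
MOD R2, 17 → R2=8%17=8
SUB R4, 1 → R4=10-1=9
CMP R4, 5  (cmp 9,5)
JGT L1: taken
MOD R3, 13 → R3=4%13=4
MOD R2, 17 → R2=8%17=8
SUB R4, 1 → R4=9-1=8
CMP R4, 5  (cmp 8,5)
JGT L1: taken
MOD R3, 13 → R3=4%13=4
MOD R2, 17 → R2=8%17=8
SUB R4, 1 → R4=8-1=7
CMP R4, 5  (cmp 7,5)
JGT L1: taken
MOD R3, 13 → R3=4%13=4
MOD R2, 17 → R2=8%17=8
SUB R4, 1 → R4=7-1=6
CMP R4, 5  (cmp 6,5)
JGT L1: taken
MOD R3, 13 → R3=4%13=4
MOD R2, 17 → R2=8%17=8
SUB R4, 1 → R4=6-1=5
CMP R4, 5  (cmp 5,5)
JGT L1: not taken
halt.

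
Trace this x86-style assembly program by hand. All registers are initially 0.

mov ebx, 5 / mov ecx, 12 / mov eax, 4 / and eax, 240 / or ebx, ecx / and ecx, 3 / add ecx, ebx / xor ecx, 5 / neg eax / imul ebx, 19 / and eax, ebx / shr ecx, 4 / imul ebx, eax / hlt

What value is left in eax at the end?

ebx=5
ecx=12
eax=4
eax=4&240=0
ebx=5|12=13
ecx=12&3=0
ecx=0+13=13
ecx=13^5=8
eax=-(0)=0
ebx=13*19=247
eax=0&247=0
ecx=8>>4=0
ebx=247*0=0
halt.

0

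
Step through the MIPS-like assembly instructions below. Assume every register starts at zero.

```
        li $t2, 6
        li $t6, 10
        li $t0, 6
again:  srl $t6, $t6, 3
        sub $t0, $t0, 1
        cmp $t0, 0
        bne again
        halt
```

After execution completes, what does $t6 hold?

$t2=6
$t6=10
$t0=6
$t6=10>>3=1
$t0=6-1=5
cmp $t0, 0  (cmp 5,0)
bne again: taken
$t6=1>>3=0
$t0=5-1=4
cmp $t0, 0  (cmp 4,0)
bne again: taken
$t6=0>>3=0
$t0=4-1=3
cmp $t0, 0  (cmp 3,0)
bne again: taken
$t6=0>>3=0
$t0=3-1=2
cmp $t0, 0  (cmp 2,0)
bne again: taken
$t6=0>>3=0
$t0=2-1=1
cmp $t0, 0  (cmp 1,0)
bne again: taken
$t6=0>>3=0
$t0=1-1=0
cmp $t0, 0  (cmp 0,0)
bne again: not taken
halt.

0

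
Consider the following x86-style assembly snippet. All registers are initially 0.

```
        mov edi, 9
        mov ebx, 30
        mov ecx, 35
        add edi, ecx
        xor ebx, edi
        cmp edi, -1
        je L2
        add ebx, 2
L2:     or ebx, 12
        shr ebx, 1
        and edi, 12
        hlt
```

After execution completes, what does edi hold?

edi=9
ebx=30
ecx=35
edi=9+35=44
ebx=30^44=50
cmp edi, -1  (cmp 44,-1)
je L2: not taken
ebx=50+2=52
ebx=52|12=60
ebx=60>>1=30
edi=44&12=12
halt.

12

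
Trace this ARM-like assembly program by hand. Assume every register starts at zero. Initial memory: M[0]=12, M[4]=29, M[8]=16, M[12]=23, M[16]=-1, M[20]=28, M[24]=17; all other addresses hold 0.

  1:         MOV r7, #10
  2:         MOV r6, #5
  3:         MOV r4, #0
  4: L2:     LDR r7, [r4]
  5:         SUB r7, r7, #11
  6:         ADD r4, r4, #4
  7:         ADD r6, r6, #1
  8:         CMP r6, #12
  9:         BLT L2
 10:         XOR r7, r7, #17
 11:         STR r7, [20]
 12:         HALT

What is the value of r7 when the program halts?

MOV r7, #10 → r7=10
MOV r6, #5 → r6=5
MOV r4, #0 → r4=0
LDR r7, [r4] → r7=M[0]=12
SUB r7, r7, #11 → r7=12-11=1
ADD r4, r4, #4 → r4=0+4=4
ADD r6, r6, #1 → r6=5+1=6
CMP r6, #12  (cmp 6,12)
BLT L2: taken
LDR r7, [r4] → r7=M[4]=29
SUB r7, r7, #11 → r7=29-11=18
ADD r4, r4, #4 → r4=4+4=8
ADD r6, r6, #1 → r6=6+1=7
CMP r6, #12  (cmp 7,12)
BLT L2: taken
LDR r7, [r4] → r7=M[8]=16
SUB r7, r7, #11 → r7=16-11=5
ADD r4, r4, #4 → r4=8+4=12
ADD r6, r6, #1 → r6=7+1=8
CMP r6, #12  (cmp 8,12)
BLT L2: taken
LDR r7, [r4] → r7=M[12]=23
SUB r7, r7, #11 → r7=23-11=12
ADD r4, r4, #4 → r4=12+4=16
ADD r6, r6, #1 → r6=8+1=9
CMP r6, #12  (cmp 9,12)
BLT L2: taken
LDR r7, [r4] → r7=M[16]=-1
SUB r7, r7, #11 → r7=(-1)-11=-12
ADD r4, r4, #4 → r4=16+4=20
ADD r6, r6, #1 → r6=9+1=10
CMP r6, #12  (cmp 10,12)
BLT L2: taken
LDR r7, [r4] → r7=M[20]=28
SUB r7, r7, #11 → r7=28-11=17
ADD r4, r4, #4 → r4=20+4=24
ADD r6, r6, #1 → r6=10+1=11
CMP r6, #12  (cmp 11,12)
BLT L2: taken
LDR r7, [r4] → r7=M[24]=17
SUB r7, r7, #11 → r7=17-11=6
ADD r4, r4, #4 → r4=24+4=28
ADD r6, r6, #1 → r6=11+1=12
CMP r6, #12  (cmp 12,12)
BLT L2: not taken
XOR r7, r7, #17 → r7=6^17=23
STR r7, [20] → M[20]=23
halt.

23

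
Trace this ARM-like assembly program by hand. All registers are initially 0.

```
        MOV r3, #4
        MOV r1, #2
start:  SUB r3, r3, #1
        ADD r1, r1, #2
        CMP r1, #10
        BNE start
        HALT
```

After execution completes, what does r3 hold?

0

after MOV r3, #4: r3=4
after MOV r1, #2: r1=2
after SUB r3, r3, #1: r3=4-1=3
after ADD r1, r1, #2: r1=2+2=4
CMP r1, #10  (cmp 4,10)
BNE start: taken
after SUB r3, r3, #1: r3=3-1=2
after ADD r1, r1, #2: r1=4+2=6
CMP r1, #10  (cmp 6,10)
BNE start: taken
after SUB r3, r3, #1: r3=2-1=1
after ADD r1, r1, #2: r1=6+2=8
CMP r1, #10  (cmp 8,10)
BNE start: taken
after SUB r3, r3, #1: r3=1-1=0
after ADD r1, r1, #2: r1=8+2=10
CMP r1, #10  (cmp 10,10)
BNE start: not taken
halt.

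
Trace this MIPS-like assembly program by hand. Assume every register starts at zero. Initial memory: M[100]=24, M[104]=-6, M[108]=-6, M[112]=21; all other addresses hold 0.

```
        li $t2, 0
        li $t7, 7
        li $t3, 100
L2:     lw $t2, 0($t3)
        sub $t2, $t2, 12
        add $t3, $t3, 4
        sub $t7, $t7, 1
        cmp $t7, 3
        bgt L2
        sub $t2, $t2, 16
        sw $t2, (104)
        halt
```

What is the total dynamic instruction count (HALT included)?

after li $t2, 0: $t2=0
after li $t7, 7: $t7=7
after li $t3, 100: $t3=100
after lw $t2, 0($t3): $t2=M[100]=24
after sub $t2, $t2, 12: $t2=24-12=12
after add $t3, $t3, 4: $t3=100+4=104
after sub $t7, $t7, 1: $t7=7-1=6
cmp $t7, 3  (cmp 6,3)
bgt L2: taken
after lw $t2, 0($t3): $t2=M[104]=-6
after sub $t2, $t2, 12: $t2=(-6)-12=-18
after add $t3, $t3, 4: $t3=104+4=108
after sub $t7, $t7, 1: $t7=6-1=5
cmp $t7, 3  (cmp 5,3)
bgt L2: taken
after lw $t2, 0($t3): $t2=M[108]=-6
after sub $t2, $t2, 12: $t2=(-6)-12=-18
after add $t3, $t3, 4: $t3=108+4=112
after sub $t7, $t7, 1: $t7=5-1=4
cmp $t7, 3  (cmp 4,3)
bgt L2: taken
after lw $t2, 0($t3): $t2=M[112]=21
after sub $t2, $t2, 12: $t2=21-12=9
after add $t3, $t3, 4: $t3=112+4=116
after sub $t7, $t7, 1: $t7=4-1=3
cmp $t7, 3  (cmp 3,3)
bgt L2: not taken
after sub $t2, $t2, 16: $t2=9-16=-7
sw $t2, (104) → M[104]=-7
halt.
Total executed instructions: 30.

30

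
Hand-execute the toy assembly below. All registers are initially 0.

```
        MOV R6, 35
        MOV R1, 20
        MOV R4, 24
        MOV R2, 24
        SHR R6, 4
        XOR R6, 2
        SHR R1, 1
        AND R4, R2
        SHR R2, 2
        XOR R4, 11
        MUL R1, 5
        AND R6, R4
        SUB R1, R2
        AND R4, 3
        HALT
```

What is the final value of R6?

MOV R6, 35 → R6=35
MOV R1, 20 → R1=20
MOV R4, 24 → R4=24
MOV R2, 24 → R2=24
SHR R6, 4 → R6=35>>4=2
XOR R6, 2 → R6=2^2=0
SHR R1, 1 → R1=20>>1=10
AND R4, R2 → R4=24&24=24
SHR R2, 2 → R2=24>>2=6
XOR R4, 11 → R4=24^11=19
MUL R1, 5 → R1=10*5=50
AND R6, R4 → R6=0&19=0
SUB R1, R2 → R1=50-6=44
AND R4, 3 → R4=19&3=3
halt.

0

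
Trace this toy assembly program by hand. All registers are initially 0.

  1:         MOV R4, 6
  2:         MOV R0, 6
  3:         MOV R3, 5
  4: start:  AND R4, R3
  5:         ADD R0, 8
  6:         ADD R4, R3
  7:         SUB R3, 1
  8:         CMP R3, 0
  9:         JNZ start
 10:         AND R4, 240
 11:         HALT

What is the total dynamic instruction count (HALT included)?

after MOV R4, 6: R4=6
after MOV R0, 6: R0=6
after MOV R3, 5: R3=5
after AND R4, R3: R4=6&5=4
after ADD R0, 8: R0=6+8=14
after ADD R4, R3: R4=4+5=9
after SUB R3, 1: R3=5-1=4
CMP R3, 0  (cmp 4,0)
JNZ start: taken
after AND R4, R3: R4=9&4=0
after ADD R0, 8: R0=14+8=22
after ADD R4, R3: R4=0+4=4
after SUB R3, 1: R3=4-1=3
CMP R3, 0  (cmp 3,0)
JNZ start: taken
after AND R4, R3: R4=4&3=0
after ADD R0, 8: R0=22+8=30
after ADD R4, R3: R4=0+3=3
after SUB R3, 1: R3=3-1=2
CMP R3, 0  (cmp 2,0)
JNZ start: taken
after AND R4, R3: R4=3&2=2
after ADD R0, 8: R0=30+8=38
after ADD R4, R3: R4=2+2=4
after SUB R3, 1: R3=2-1=1
CMP R3, 0  (cmp 1,0)
JNZ start: taken
after AND R4, R3: R4=4&1=0
after ADD R0, 8: R0=38+8=46
after ADD R4, R3: R4=0+1=1
after SUB R3, 1: R3=1-1=0
CMP R3, 0  (cmp 0,0)
JNZ start: not taken
after AND R4, 240: R4=1&240=0
halt.
Total executed instructions: 35.

35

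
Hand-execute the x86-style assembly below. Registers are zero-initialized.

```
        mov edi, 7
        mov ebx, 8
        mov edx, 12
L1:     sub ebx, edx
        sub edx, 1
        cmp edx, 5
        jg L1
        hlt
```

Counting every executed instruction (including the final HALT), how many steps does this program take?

32

edi=7
ebx=8
edx=12
ebx=8-12=-4
edx=12-1=11
cmp edx, 5  (cmp 11,5)
jg L1: taken
ebx=(-4)-11=-15
edx=11-1=10
cmp edx, 5  (cmp 10,5)
jg L1: taken
ebx=(-15)-10=-25
edx=10-1=9
cmp edx, 5  (cmp 9,5)
jg L1: taken
ebx=(-25)-9=-34
edx=9-1=8
cmp edx, 5  (cmp 8,5)
jg L1: taken
ebx=(-34)-8=-42
edx=8-1=7
cmp edx, 5  (cmp 7,5)
jg L1: taken
ebx=(-42)-7=-49
edx=7-1=6
cmp edx, 5  (cmp 6,5)
jg L1: taken
ebx=(-49)-6=-55
edx=6-1=5
cmp edx, 5  (cmp 5,5)
jg L1: not taken
halt.
Total executed instructions: 32.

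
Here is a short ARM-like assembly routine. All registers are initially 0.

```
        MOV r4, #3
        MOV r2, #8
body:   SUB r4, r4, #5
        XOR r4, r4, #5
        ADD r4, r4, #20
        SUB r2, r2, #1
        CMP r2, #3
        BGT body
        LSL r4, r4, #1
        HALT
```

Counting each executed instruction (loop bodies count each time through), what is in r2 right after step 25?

after MOV r4, #3: r4=3
after MOV r2, #8: r2=8
after SUB r4, r4, #5: r4=3-5=-2
after XOR r4, r4, #5: r4=(-2)^5=-5
after ADD r4, r4, #20: r4=(-5)+20=15
after SUB r2, r2, #1: r2=8-1=7
CMP r2, #3  (cmp 7,3)
BGT body: taken
after SUB r4, r4, #5: r4=15-5=10
after XOR r4, r4, #5: r4=10^5=15
after ADD r4, r4, #20: r4=15+20=35
after SUB r2, r2, #1: r2=7-1=6
CMP r2, #3  (cmp 6,3)
BGT body: taken
after SUB r4, r4, #5: r4=35-5=30
after XOR r4, r4, #5: r4=30^5=27
after ADD r4, r4, #20: r4=27+20=47
after SUB r2, r2, #1: r2=6-1=5
CMP r2, #3  (cmp 5,3)
BGT body: taken
after SUB r4, r4, #5: r4=47-5=42
after XOR r4, r4, #5: r4=42^5=47
after ADD r4, r4, #20: r4=47+20=67
after SUB r2, r2, #1: r2=5-1=4
CMP r2, #3  (cmp 4,3)
After step 25: r2 = 4.

4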